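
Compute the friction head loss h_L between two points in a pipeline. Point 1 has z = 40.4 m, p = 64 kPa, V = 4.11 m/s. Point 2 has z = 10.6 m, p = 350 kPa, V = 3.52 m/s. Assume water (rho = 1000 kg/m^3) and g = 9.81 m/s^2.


Total head at each section: H = z + p/(rho*g) + V^2/(2g).
H1 = 40.4 + 64*1000/(1000*9.81) + 4.11^2/(2*9.81)
   = 40.4 + 6.524 + 0.861
   = 47.785 m.
H2 = 10.6 + 350*1000/(1000*9.81) + 3.52^2/(2*9.81)
   = 10.6 + 35.678 + 0.6315
   = 46.909 m.
h_L = H1 - H2 = 47.785 - 46.909 = 0.876 m.

0.876


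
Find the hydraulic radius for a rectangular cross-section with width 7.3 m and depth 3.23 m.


For a rectangular section:
Flow area A = b * y = 7.3 * 3.23 = 23.58 m^2.
Wetted perimeter P = b + 2y = 7.3 + 2*3.23 = 13.76 m.
Hydraulic radius R = A/P = 23.58 / 13.76 = 1.7136 m.

1.7136


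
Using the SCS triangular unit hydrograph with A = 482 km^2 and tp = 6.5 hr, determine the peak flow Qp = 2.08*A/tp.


SCS formula: Qp = 2.08 * A / tp.
Qp = 2.08 * 482 / 6.5
   = 1002.56 / 6.5
   = 154.24 m^3/s per cm.

154.24


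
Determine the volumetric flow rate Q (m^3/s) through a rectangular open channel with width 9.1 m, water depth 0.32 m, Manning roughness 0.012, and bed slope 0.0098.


For a rectangular channel, the cross-sectional area A = b * y = 9.1 * 0.32 = 2.91 m^2.
The wetted perimeter P = b + 2y = 9.1 + 2*0.32 = 9.74 m.
Hydraulic radius R = A/P = 2.91/9.74 = 0.299 m.
Velocity V = (1/n)*R^(2/3)*S^(1/2) = (1/0.012)*0.299^(2/3)*0.0098^(1/2) = 3.6885 m/s.
Discharge Q = A * V = 2.91 * 3.6885 = 10.741 m^3/s.

10.741


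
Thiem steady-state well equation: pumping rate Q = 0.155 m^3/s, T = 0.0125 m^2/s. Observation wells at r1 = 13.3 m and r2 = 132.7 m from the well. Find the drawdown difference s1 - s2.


Thiem equation: s1 - s2 = Q/(2*pi*T) * ln(r2/r1).
ln(r2/r1) = ln(132.7/13.3) = 2.3003.
Q/(2*pi*T) = 0.155 / (2*pi*0.0125) = 0.155 / 0.0785 = 1.9735.
s1 - s2 = 1.9735 * 2.3003 = 4.5397 m.

4.5397


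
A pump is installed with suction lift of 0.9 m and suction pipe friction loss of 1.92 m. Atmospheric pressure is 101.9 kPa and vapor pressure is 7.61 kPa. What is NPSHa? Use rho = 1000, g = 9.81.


NPSHa = p_atm/(rho*g) - z_s - hf_s - p_vap/(rho*g).
p_atm/(rho*g) = 101.9*1000 / (1000*9.81) = 10.387 m.
p_vap/(rho*g) = 7.61*1000 / (1000*9.81) = 0.776 m.
NPSHa = 10.387 - 0.9 - 1.92 - 0.776
      = 6.79 m.

6.79


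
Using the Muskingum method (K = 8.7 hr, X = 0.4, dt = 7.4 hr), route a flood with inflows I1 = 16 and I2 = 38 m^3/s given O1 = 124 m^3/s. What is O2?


Muskingum coefficients:
denom = 2*K*(1-X) + dt = 2*8.7*(1-0.4) + 7.4 = 17.84.
C0 = (dt - 2*K*X)/denom = (7.4 - 2*8.7*0.4)/17.84 = 0.0247.
C1 = (dt + 2*K*X)/denom = (7.4 + 2*8.7*0.4)/17.84 = 0.8049.
C2 = (2*K*(1-X) - dt)/denom = 0.1704.
O2 = C0*I2 + C1*I1 + C2*O1
   = 0.0247*38 + 0.8049*16 + 0.1704*124
   = 34.95 m^3/s.

34.95


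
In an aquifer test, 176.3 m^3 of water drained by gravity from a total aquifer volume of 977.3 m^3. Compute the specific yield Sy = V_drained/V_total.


Specific yield Sy = Volume drained / Total volume.
Sy = 176.3 / 977.3
   = 0.1804.

0.1804


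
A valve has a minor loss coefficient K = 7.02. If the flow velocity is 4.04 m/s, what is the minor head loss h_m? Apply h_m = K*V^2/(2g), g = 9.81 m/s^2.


Minor loss formula: h_m = K * V^2/(2g).
V^2 = 4.04^2 = 16.3216.
V^2/(2g) = 16.3216 / 19.62 = 0.8319 m.
h_m = 7.02 * 0.8319 = 5.8398 m.

5.8398


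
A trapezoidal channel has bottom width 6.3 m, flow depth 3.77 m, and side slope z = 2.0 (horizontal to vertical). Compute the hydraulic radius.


For a trapezoidal section with side slope z:
A = (b + z*y)*y = (6.3 + 2.0*3.77)*3.77 = 52.177 m^2.
P = b + 2*y*sqrt(1 + z^2) = 6.3 + 2*3.77*sqrt(1 + 2.0^2) = 23.16 m.
R = A/P = 52.177 / 23.16 = 2.2529 m.

2.2529


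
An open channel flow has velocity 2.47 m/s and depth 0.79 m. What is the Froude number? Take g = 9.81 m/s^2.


The Froude number is defined as Fr = V / sqrt(g*y).
g*y = 9.81 * 0.79 = 7.7499.
sqrt(g*y) = sqrt(7.7499) = 2.7839.
Fr = 2.47 / 2.7839 = 0.8873.

0.8873


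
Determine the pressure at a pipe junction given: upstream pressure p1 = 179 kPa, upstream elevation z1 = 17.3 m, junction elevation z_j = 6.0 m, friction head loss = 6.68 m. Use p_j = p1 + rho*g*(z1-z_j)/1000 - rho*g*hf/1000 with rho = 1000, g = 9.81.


Junction pressure: p_j = p1 + rho*g*(z1 - z_j)/1000 - rho*g*hf/1000.
Elevation term = 1000*9.81*(17.3 - 6.0)/1000 = 110.853 kPa.
Friction term = 1000*9.81*6.68/1000 = 65.531 kPa.
p_j = 179 + 110.853 - 65.531 = 224.32 kPa.

224.32


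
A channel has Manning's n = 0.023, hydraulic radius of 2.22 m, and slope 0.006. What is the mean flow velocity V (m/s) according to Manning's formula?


Manning's equation gives V = (1/n) * R^(2/3) * S^(1/2).
First, compute R^(2/3) = 2.22^(2/3) = 1.7018.
Next, S^(1/2) = 0.006^(1/2) = 0.07746.
Then 1/n = 1/0.023 = 43.48.
V = 43.48 * 1.7018 * 0.07746 = 5.7313 m/s.

5.7313


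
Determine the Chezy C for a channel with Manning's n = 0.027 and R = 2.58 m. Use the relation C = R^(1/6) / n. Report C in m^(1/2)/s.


The Chezy coefficient relates to Manning's n through C = R^(1/6) / n.
R^(1/6) = 2.58^(1/6) = 1.171125.
C = 1.171125 / 0.027 = 43.38 m^(1/2)/s.

43.38


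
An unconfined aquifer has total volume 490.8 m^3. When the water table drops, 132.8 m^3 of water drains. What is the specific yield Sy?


Specific yield Sy = Volume drained / Total volume.
Sy = 132.8 / 490.8
   = 0.2706.

0.2706


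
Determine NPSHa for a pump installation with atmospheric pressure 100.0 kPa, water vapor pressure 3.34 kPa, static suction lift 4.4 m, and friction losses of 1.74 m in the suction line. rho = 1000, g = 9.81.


NPSHa = p_atm/(rho*g) - z_s - hf_s - p_vap/(rho*g).
p_atm/(rho*g) = 100.0*1000 / (1000*9.81) = 10.194 m.
p_vap/(rho*g) = 3.34*1000 / (1000*9.81) = 0.34 m.
NPSHa = 10.194 - 4.4 - 1.74 - 0.34
      = 3.71 m.

3.71


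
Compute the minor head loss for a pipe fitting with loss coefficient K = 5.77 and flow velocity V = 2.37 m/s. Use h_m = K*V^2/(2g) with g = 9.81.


Minor loss formula: h_m = K * V^2/(2g).
V^2 = 2.37^2 = 5.6169.
V^2/(2g) = 5.6169 / 19.62 = 0.2863 m.
h_m = 5.77 * 0.2863 = 1.6519 m.

1.6519


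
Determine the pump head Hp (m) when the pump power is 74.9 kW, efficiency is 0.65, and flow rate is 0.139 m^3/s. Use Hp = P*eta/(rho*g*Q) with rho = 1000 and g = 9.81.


Pump head formula: Hp = P * eta / (rho * g * Q).
Numerator: P * eta = 74.9 * 1000 * 0.65 = 48685.0 W.
Denominator: rho * g * Q = 1000 * 9.81 * 0.139 = 1363.59.
Hp = 48685.0 / 1363.59 = 35.7 m.

35.7


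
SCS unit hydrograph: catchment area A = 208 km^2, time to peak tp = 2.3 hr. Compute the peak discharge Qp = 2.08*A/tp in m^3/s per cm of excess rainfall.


SCS formula: Qp = 2.08 * A / tp.
Qp = 2.08 * 208 / 2.3
   = 432.64 / 2.3
   = 188.1 m^3/s per cm.

188.1


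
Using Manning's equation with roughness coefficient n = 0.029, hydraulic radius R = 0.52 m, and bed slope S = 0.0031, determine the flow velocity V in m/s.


Manning's equation gives V = (1/n) * R^(2/3) * S^(1/2).
First, compute R^(2/3) = 0.52^(2/3) = 0.6466.
Next, S^(1/2) = 0.0031^(1/2) = 0.055678.
Then 1/n = 1/0.029 = 34.48.
V = 34.48 * 0.6466 * 0.055678 = 1.2415 m/s.

1.2415


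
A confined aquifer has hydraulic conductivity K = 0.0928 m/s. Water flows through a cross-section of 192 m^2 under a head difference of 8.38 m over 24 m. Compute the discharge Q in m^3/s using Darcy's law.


Darcy's law: Q = K * A * i, where i = dh/L.
Hydraulic gradient i = 8.38 / 24 = 0.349167.
Q = 0.0928 * 192 * 0.349167
  = 6.2213 m^3/s.

6.2213


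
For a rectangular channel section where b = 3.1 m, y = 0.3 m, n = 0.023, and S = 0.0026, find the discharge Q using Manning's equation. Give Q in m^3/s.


For a rectangular channel, the cross-sectional area A = b * y = 3.1 * 0.3 = 0.93 m^2.
The wetted perimeter P = b + 2y = 3.1 + 2*0.3 = 3.7 m.
Hydraulic radius R = A/P = 0.93/3.7 = 0.2514 m.
Velocity V = (1/n)*R^(2/3)*S^(1/2) = (1/0.023)*0.2514^(2/3)*0.0026^(1/2) = 0.883 m/s.
Discharge Q = A * V = 0.93 * 0.883 = 0.821 m^3/s.

0.821


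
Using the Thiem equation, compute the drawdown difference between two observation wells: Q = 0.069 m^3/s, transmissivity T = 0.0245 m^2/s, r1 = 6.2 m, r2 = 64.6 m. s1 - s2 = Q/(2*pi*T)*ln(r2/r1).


Thiem equation: s1 - s2 = Q/(2*pi*T) * ln(r2/r1).
ln(r2/r1) = ln(64.6/6.2) = 2.3437.
Q/(2*pi*T) = 0.069 / (2*pi*0.0245) = 0.069 / 0.1539 = 0.4482.
s1 - s2 = 0.4482 * 2.3437 = 1.0505 m.

1.0505


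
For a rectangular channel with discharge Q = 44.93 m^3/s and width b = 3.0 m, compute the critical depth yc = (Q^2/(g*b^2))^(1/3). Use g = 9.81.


Using yc = (Q^2 / (g * b^2))^(1/3):
Q^2 = 44.93^2 = 2018.7.
g * b^2 = 9.81 * 3.0^2 = 9.81 * 9.0 = 88.29.
Q^2 / (g*b^2) = 2018.7 / 88.29 = 22.8644.
yc = 22.8644^(1/3) = 2.8383 m.

2.8383


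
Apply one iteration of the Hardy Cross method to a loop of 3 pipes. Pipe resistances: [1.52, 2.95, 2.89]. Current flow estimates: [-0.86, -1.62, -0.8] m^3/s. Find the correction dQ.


Numerator terms (r*Q*|Q|): 1.52*-0.86*|-0.86| = -1.1242; 2.95*-1.62*|-1.62| = -7.742; 2.89*-0.8*|-0.8| = -1.8496.
Sum of numerator = -10.7158.
Denominator terms (r*|Q|): 1.52*|-0.86| = 1.3072; 2.95*|-1.62| = 4.779; 2.89*|-0.8| = 2.312.
2 * sum of denominator = 2 * 8.3982 = 16.7964.
dQ = --10.7158 / 16.7964 = 0.638 m^3/s.

0.638


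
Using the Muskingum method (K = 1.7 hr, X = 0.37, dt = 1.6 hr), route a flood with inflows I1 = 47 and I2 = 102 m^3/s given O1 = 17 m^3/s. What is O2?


Muskingum coefficients:
denom = 2*K*(1-X) + dt = 2*1.7*(1-0.37) + 1.6 = 3.742.
C0 = (dt - 2*K*X)/denom = (1.6 - 2*1.7*0.37)/3.742 = 0.0914.
C1 = (dt + 2*K*X)/denom = (1.6 + 2*1.7*0.37)/3.742 = 0.7638.
C2 = (2*K*(1-X) - dt)/denom = 0.1448.
O2 = C0*I2 + C1*I1 + C2*O1
   = 0.0914*102 + 0.7638*47 + 0.1448*17
   = 47.68 m^3/s.

47.68


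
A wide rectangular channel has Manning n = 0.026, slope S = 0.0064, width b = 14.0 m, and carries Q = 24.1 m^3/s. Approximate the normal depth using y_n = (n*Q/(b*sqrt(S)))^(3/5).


We use the wide-channel approximation y_n = (n*Q/(b*sqrt(S)))^(3/5).
sqrt(S) = sqrt(0.0064) = 0.08.
Numerator: n*Q = 0.026 * 24.1 = 0.6266.
Denominator: b*sqrt(S) = 14.0 * 0.08 = 1.12.
arg = 0.5595.
y_n = 0.5595^(3/5) = 0.7058 m.

0.7058


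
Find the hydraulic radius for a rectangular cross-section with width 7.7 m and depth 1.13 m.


For a rectangular section:
Flow area A = b * y = 7.7 * 1.13 = 8.7 m^2.
Wetted perimeter P = b + 2y = 7.7 + 2*1.13 = 9.96 m.
Hydraulic radius R = A/P = 8.7 / 9.96 = 0.8736 m.

0.8736


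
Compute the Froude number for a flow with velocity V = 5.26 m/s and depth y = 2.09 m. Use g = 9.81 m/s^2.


The Froude number is defined as Fr = V / sqrt(g*y).
g*y = 9.81 * 2.09 = 20.5029.
sqrt(g*y) = sqrt(20.5029) = 4.528.
Fr = 5.26 / 4.528 = 1.1617.

1.1617


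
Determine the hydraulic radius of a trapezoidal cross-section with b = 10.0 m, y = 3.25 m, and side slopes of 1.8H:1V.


For a trapezoidal section with side slope z:
A = (b + z*y)*y = (10.0 + 1.8*3.25)*3.25 = 51.513 m^2.
P = b + 2*y*sqrt(1 + z^2) = 10.0 + 2*3.25*sqrt(1 + 1.8^2) = 23.384 m.
R = A/P = 51.513 / 23.384 = 2.2029 m.

2.2029


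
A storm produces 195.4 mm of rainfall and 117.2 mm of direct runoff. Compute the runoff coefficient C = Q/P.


The runoff coefficient C = runoff depth / rainfall depth.
C = 117.2 / 195.4
  = 0.5998.

0.5998


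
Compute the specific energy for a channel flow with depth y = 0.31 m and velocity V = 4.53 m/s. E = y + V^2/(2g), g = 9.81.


Specific energy E = y + V^2/(2g).
Velocity head = V^2/(2g) = 4.53^2 / (2*9.81) = 20.5209 / 19.62 = 1.0459 m.
E = 0.31 + 1.0459 = 1.3559 m.

1.3559


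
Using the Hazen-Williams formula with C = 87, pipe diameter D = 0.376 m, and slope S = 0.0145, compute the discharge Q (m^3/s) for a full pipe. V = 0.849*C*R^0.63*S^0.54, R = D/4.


For a full circular pipe, R = D/4 = 0.376/4 = 0.094 m.
V = 0.849 * 87 * 0.094^0.63 * 0.0145^0.54
  = 0.849 * 87 * 0.225461 * 0.101657
  = 1.6929 m/s.
Pipe area A = pi*D^2/4 = pi*0.376^2/4 = 0.111 m^2.
Q = A * V = 0.111 * 1.6929 = 0.188 m^3/s.

0.188


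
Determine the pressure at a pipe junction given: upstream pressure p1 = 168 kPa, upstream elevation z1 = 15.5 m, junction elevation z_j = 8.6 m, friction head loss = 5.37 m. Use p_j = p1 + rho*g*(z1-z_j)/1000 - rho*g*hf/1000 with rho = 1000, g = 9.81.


Junction pressure: p_j = p1 + rho*g*(z1 - z_j)/1000 - rho*g*hf/1000.
Elevation term = 1000*9.81*(15.5 - 8.6)/1000 = 67.689 kPa.
Friction term = 1000*9.81*5.37/1000 = 52.68 kPa.
p_j = 168 + 67.689 - 52.68 = 183.01 kPa.

183.01


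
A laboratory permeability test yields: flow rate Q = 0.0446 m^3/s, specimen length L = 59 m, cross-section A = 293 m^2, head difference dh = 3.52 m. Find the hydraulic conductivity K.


From K = Q*L / (A*dh):
Numerator: Q*L = 0.0446 * 59 = 2.6314.
Denominator: A*dh = 293 * 3.52 = 1031.36.
K = 2.6314 / 1031.36 = 0.002551 m/s.

0.002551


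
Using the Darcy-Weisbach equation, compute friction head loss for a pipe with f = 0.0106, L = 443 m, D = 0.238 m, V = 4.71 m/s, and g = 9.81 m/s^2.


Darcy-Weisbach equation: h_f = f * (L/D) * V^2/(2g).
f * L/D = 0.0106 * 443/0.238 = 19.7303.
V^2/(2g) = 4.71^2 / (2*9.81) = 22.1841 / 19.62 = 1.1307 m.
h_f = 19.7303 * 1.1307 = 22.309 m.

22.309


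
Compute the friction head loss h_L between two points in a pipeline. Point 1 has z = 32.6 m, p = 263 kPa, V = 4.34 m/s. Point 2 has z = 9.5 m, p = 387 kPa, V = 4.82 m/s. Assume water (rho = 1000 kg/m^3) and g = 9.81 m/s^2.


Total head at each section: H = z + p/(rho*g) + V^2/(2g).
H1 = 32.6 + 263*1000/(1000*9.81) + 4.34^2/(2*9.81)
   = 32.6 + 26.809 + 0.96
   = 60.369 m.
H2 = 9.5 + 387*1000/(1000*9.81) + 4.82^2/(2*9.81)
   = 9.5 + 39.45 + 1.1841
   = 50.134 m.
h_L = H1 - H2 = 60.369 - 50.134 = 10.236 m.

10.236


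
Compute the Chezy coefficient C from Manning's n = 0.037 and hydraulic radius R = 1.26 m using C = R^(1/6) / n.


The Chezy coefficient relates to Manning's n through C = R^(1/6) / n.
R^(1/6) = 1.26^(1/6) = 1.03927.
C = 1.03927 / 0.037 = 28.09 m^(1/2)/s.

28.09


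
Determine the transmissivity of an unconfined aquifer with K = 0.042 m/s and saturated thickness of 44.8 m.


Transmissivity is defined as T = K * h.
T = 0.042 * 44.8
  = 1.8816 m^2/s.

1.8816


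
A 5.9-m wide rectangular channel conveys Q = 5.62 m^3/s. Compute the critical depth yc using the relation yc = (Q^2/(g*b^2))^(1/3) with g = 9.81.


Using yc = (Q^2 / (g * b^2))^(1/3):
Q^2 = 5.62^2 = 31.58.
g * b^2 = 9.81 * 5.9^2 = 9.81 * 34.81 = 341.49.
Q^2 / (g*b^2) = 31.58 / 341.49 = 0.0925.
yc = 0.0925^(1/3) = 0.4522 m.

0.4522


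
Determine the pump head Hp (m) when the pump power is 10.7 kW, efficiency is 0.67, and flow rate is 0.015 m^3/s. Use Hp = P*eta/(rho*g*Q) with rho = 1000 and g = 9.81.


Pump head formula: Hp = P * eta / (rho * g * Q).
Numerator: P * eta = 10.7 * 1000 * 0.67 = 7169.0 W.
Denominator: rho * g * Q = 1000 * 9.81 * 0.015 = 147.15.
Hp = 7169.0 / 147.15 = 48.72 m.

48.72


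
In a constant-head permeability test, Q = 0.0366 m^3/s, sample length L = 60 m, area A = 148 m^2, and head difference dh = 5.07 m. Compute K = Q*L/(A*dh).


From K = Q*L / (A*dh):
Numerator: Q*L = 0.0366 * 60 = 2.196.
Denominator: A*dh = 148 * 5.07 = 750.36.
K = 2.196 / 750.36 = 0.002927 m/s.

0.002927


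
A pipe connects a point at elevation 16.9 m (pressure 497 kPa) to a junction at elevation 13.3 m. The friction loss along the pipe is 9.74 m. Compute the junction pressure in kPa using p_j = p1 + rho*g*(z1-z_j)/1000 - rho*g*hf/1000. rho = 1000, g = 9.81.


Junction pressure: p_j = p1 + rho*g*(z1 - z_j)/1000 - rho*g*hf/1000.
Elevation term = 1000*9.81*(16.9 - 13.3)/1000 = 35.316 kPa.
Friction term = 1000*9.81*9.74/1000 = 95.549 kPa.
p_j = 497 + 35.316 - 95.549 = 436.77 kPa.

436.77


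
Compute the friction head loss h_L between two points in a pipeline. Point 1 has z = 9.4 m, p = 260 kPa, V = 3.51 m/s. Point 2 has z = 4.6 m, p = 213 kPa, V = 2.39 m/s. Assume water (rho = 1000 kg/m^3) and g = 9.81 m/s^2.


Total head at each section: H = z + p/(rho*g) + V^2/(2g).
H1 = 9.4 + 260*1000/(1000*9.81) + 3.51^2/(2*9.81)
   = 9.4 + 26.504 + 0.6279
   = 36.532 m.
H2 = 4.6 + 213*1000/(1000*9.81) + 2.39^2/(2*9.81)
   = 4.6 + 21.713 + 0.2911
   = 26.604 m.
h_L = H1 - H2 = 36.532 - 26.604 = 9.928 m.

9.928


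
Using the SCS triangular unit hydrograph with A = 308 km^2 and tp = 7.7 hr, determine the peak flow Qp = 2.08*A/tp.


SCS formula: Qp = 2.08 * A / tp.
Qp = 2.08 * 308 / 7.7
   = 640.64 / 7.7
   = 83.2 m^3/s per cm.

83.2


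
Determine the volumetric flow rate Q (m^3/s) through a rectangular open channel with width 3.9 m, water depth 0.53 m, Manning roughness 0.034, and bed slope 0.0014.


For a rectangular channel, the cross-sectional area A = b * y = 3.9 * 0.53 = 2.07 m^2.
The wetted perimeter P = b + 2y = 3.9 + 2*0.53 = 4.96 m.
Hydraulic radius R = A/P = 2.07/4.96 = 0.4167 m.
Velocity V = (1/n)*R^(2/3)*S^(1/2) = (1/0.034)*0.4167^(2/3)*0.0014^(1/2) = 0.614 m/s.
Discharge Q = A * V = 2.07 * 0.614 = 1.269 m^3/s.

1.269


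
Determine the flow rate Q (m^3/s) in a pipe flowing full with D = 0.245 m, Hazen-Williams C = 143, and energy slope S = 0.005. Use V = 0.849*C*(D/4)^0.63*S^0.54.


For a full circular pipe, R = D/4 = 0.245/4 = 0.0612 m.
V = 0.849 * 143 * 0.0612^0.63 * 0.005^0.54
  = 0.849 * 143 * 0.172138 * 0.057206
  = 1.1955 m/s.
Pipe area A = pi*D^2/4 = pi*0.245^2/4 = 0.0471 m^2.
Q = A * V = 0.0471 * 1.1955 = 0.0564 m^3/s.

0.0564


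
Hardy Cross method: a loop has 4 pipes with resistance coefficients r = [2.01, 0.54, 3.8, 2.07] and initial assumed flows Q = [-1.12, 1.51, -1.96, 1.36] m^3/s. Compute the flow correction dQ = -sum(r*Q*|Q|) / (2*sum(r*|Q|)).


Numerator terms (r*Q*|Q|): 2.01*-1.12*|-1.12| = -2.5213; 0.54*1.51*|1.51| = 1.2313; 3.8*-1.96*|-1.96| = -14.5981; 2.07*1.36*|1.36| = 3.8287.
Sum of numerator = -12.0595.
Denominator terms (r*|Q|): 2.01*|-1.12| = 2.2512; 0.54*|1.51| = 0.8154; 3.8*|-1.96| = 7.448; 2.07*|1.36| = 2.8152.
2 * sum of denominator = 2 * 13.3298 = 26.6596.
dQ = --12.0595 / 26.6596 = 0.4524 m^3/s.

0.4524


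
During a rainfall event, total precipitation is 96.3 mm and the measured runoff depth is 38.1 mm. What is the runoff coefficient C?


The runoff coefficient C = runoff depth / rainfall depth.
C = 38.1 / 96.3
  = 0.3956.

0.3956


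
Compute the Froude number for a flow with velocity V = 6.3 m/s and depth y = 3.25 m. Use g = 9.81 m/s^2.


The Froude number is defined as Fr = V / sqrt(g*y).
g*y = 9.81 * 3.25 = 31.8825.
sqrt(g*y) = sqrt(31.8825) = 5.6465.
Fr = 6.3 / 5.6465 = 1.1157.

1.1157


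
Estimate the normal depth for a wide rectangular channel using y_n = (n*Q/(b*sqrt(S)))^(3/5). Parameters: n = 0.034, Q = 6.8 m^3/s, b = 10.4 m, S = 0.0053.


We use the wide-channel approximation y_n = (n*Q/(b*sqrt(S)))^(3/5).
sqrt(S) = sqrt(0.0053) = 0.072801.
Numerator: n*Q = 0.034 * 6.8 = 0.2312.
Denominator: b*sqrt(S) = 10.4 * 0.072801 = 0.75713.
arg = 0.3054.
y_n = 0.3054^(3/5) = 0.4908 m.

0.4908


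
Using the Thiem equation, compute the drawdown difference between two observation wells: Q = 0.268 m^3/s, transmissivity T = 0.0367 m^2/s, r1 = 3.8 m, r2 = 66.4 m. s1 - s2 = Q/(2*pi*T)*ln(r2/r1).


Thiem equation: s1 - s2 = Q/(2*pi*T) * ln(r2/r1).
ln(r2/r1) = ln(66.4/3.8) = 2.8607.
Q/(2*pi*T) = 0.268 / (2*pi*0.0367) = 0.268 / 0.2306 = 1.1622.
s1 - s2 = 1.1622 * 2.8607 = 3.3248 m.

3.3248


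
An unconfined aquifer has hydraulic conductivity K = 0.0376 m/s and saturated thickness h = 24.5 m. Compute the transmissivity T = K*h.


Transmissivity is defined as T = K * h.
T = 0.0376 * 24.5
  = 0.9212 m^2/s.

0.9212


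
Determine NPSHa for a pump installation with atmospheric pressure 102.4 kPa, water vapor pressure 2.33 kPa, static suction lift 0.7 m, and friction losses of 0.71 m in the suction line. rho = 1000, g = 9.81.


NPSHa = p_atm/(rho*g) - z_s - hf_s - p_vap/(rho*g).
p_atm/(rho*g) = 102.4*1000 / (1000*9.81) = 10.438 m.
p_vap/(rho*g) = 2.33*1000 / (1000*9.81) = 0.238 m.
NPSHa = 10.438 - 0.7 - 0.71 - 0.238
      = 8.79 m.

8.79


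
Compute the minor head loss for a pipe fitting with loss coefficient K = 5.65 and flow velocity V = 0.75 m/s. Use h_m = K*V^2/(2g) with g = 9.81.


Minor loss formula: h_m = K * V^2/(2g).
V^2 = 0.75^2 = 0.5625.
V^2/(2g) = 0.5625 / 19.62 = 0.0287 m.
h_m = 5.65 * 0.0287 = 0.162 m.

0.162


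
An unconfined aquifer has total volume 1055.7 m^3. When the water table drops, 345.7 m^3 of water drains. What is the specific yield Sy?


Specific yield Sy = Volume drained / Total volume.
Sy = 345.7 / 1055.7
   = 0.3275.

0.3275


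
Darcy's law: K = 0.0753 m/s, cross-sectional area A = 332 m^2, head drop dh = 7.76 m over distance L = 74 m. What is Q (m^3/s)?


Darcy's law: Q = K * A * i, where i = dh/L.
Hydraulic gradient i = 7.76 / 74 = 0.104865.
Q = 0.0753 * 332 * 0.104865
  = 2.6216 m^3/s.

2.6216


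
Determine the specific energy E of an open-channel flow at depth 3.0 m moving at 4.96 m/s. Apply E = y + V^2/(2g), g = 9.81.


Specific energy E = y + V^2/(2g).
Velocity head = V^2/(2g) = 4.96^2 / (2*9.81) = 24.6016 / 19.62 = 1.2539 m.
E = 3.0 + 1.2539 = 4.2539 m.

4.2539


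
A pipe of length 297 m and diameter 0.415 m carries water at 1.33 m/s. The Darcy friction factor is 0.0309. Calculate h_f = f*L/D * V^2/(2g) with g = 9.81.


Darcy-Weisbach equation: h_f = f * (L/D) * V^2/(2g).
f * L/D = 0.0309 * 297/0.415 = 22.114.
V^2/(2g) = 1.33^2 / (2*9.81) = 1.7689 / 19.62 = 0.0902 m.
h_f = 22.114 * 0.0902 = 1.994 m.

1.994


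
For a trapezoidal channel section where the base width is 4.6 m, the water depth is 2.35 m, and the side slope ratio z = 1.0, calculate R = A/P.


For a trapezoidal section with side slope z:
A = (b + z*y)*y = (4.6 + 1.0*2.35)*2.35 = 16.332 m^2.
P = b + 2*y*sqrt(1 + z^2) = 4.6 + 2*2.35*sqrt(1 + 1.0^2) = 11.247 m.
R = A/P = 16.332 / 11.247 = 1.4522 m.

1.4522


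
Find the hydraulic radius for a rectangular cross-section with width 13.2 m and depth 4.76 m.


For a rectangular section:
Flow area A = b * y = 13.2 * 4.76 = 62.83 m^2.
Wetted perimeter P = b + 2y = 13.2 + 2*4.76 = 22.72 m.
Hydraulic radius R = A/P = 62.83 / 22.72 = 2.7655 m.

2.7655


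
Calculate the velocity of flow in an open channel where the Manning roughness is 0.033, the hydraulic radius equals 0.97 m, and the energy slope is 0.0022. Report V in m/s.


Manning's equation gives V = (1/n) * R^(2/3) * S^(1/2).
First, compute R^(2/3) = 0.97^(2/3) = 0.9799.
Next, S^(1/2) = 0.0022^(1/2) = 0.046904.
Then 1/n = 1/0.033 = 30.3.
V = 30.3 * 0.9799 * 0.046904 = 1.3928 m/s.

1.3928


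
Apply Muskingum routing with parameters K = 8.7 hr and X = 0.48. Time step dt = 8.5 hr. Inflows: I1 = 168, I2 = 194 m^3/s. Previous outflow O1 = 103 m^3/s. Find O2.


Muskingum coefficients:
denom = 2*K*(1-X) + dt = 2*8.7*(1-0.48) + 8.5 = 17.548.
C0 = (dt - 2*K*X)/denom = (8.5 - 2*8.7*0.48)/17.548 = 0.0084.
C1 = (dt + 2*K*X)/denom = (8.5 + 2*8.7*0.48)/17.548 = 0.9603.
C2 = (2*K*(1-X) - dt)/denom = 0.0312.
O2 = C0*I2 + C1*I1 + C2*O1
   = 0.0084*194 + 0.9603*168 + 0.0312*103
   = 166.19 m^3/s.

166.19


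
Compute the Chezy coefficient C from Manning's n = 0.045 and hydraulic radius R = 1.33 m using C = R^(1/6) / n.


The Chezy coefficient relates to Manning's n through C = R^(1/6) / n.
R^(1/6) = 1.33^(1/6) = 1.048677.
C = 1.048677 / 0.045 = 23.3 m^(1/2)/s.

23.3


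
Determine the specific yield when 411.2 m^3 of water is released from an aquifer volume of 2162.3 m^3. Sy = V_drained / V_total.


Specific yield Sy = Volume drained / Total volume.
Sy = 411.2 / 2162.3
   = 0.1902.

0.1902


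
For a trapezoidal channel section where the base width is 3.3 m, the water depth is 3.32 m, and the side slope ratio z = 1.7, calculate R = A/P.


For a trapezoidal section with side slope z:
A = (b + z*y)*y = (3.3 + 1.7*3.32)*3.32 = 29.694 m^2.
P = b + 2*y*sqrt(1 + z^2) = 3.3 + 2*3.32*sqrt(1 + 1.7^2) = 16.396 m.
R = A/P = 29.694 / 16.396 = 1.811 m.

1.811


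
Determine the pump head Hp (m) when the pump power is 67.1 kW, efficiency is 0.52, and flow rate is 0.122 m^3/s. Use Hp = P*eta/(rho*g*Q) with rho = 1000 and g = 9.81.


Pump head formula: Hp = P * eta / (rho * g * Q).
Numerator: P * eta = 67.1 * 1000 * 0.52 = 34892.0 W.
Denominator: rho * g * Q = 1000 * 9.81 * 0.122 = 1196.82.
Hp = 34892.0 / 1196.82 = 29.15 m.

29.15


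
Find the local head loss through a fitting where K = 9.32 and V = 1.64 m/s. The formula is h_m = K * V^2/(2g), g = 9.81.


Minor loss formula: h_m = K * V^2/(2g).
V^2 = 1.64^2 = 2.6896.
V^2/(2g) = 2.6896 / 19.62 = 0.1371 m.
h_m = 9.32 * 0.1371 = 1.2776 m.

1.2776


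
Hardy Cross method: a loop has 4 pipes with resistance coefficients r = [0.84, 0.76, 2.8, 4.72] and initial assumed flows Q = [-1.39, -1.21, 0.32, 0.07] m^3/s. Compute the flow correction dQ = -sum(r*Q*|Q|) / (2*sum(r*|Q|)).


Numerator terms (r*Q*|Q|): 0.84*-1.39*|-1.39| = -1.623; 0.76*-1.21*|-1.21| = -1.1127; 2.8*0.32*|0.32| = 0.2867; 4.72*0.07*|0.07| = 0.0231.
Sum of numerator = -2.4258.
Denominator terms (r*|Q|): 0.84*|-1.39| = 1.1676; 0.76*|-1.21| = 0.9196; 2.8*|0.32| = 0.896; 4.72*|0.07| = 0.3304.
2 * sum of denominator = 2 * 3.3136 = 6.6272.
dQ = --2.4258 / 6.6272 = 0.366 m^3/s.

0.366


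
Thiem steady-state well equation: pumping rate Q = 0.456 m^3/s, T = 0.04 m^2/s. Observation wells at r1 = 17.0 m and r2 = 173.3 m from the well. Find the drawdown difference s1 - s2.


Thiem equation: s1 - s2 = Q/(2*pi*T) * ln(r2/r1).
ln(r2/r1) = ln(173.3/17.0) = 2.3218.
Q/(2*pi*T) = 0.456 / (2*pi*0.04) = 0.456 / 0.2513 = 1.8144.
s1 - s2 = 1.8144 * 2.3218 = 4.2126 m.

4.2126


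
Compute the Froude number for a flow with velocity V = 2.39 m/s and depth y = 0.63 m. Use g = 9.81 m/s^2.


The Froude number is defined as Fr = V / sqrt(g*y).
g*y = 9.81 * 0.63 = 6.1803.
sqrt(g*y) = sqrt(6.1803) = 2.486.
Fr = 2.39 / 2.486 = 0.9614.

0.9614


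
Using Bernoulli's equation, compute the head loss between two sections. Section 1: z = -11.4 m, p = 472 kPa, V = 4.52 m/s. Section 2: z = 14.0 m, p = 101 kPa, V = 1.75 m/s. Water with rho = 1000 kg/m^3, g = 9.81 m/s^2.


Total head at each section: H = z + p/(rho*g) + V^2/(2g).
H1 = -11.4 + 472*1000/(1000*9.81) + 4.52^2/(2*9.81)
   = -11.4 + 48.114 + 1.0413
   = 37.755 m.
H2 = 14.0 + 101*1000/(1000*9.81) + 1.75^2/(2*9.81)
   = 14.0 + 10.296 + 0.1561
   = 24.452 m.
h_L = H1 - H2 = 37.755 - 24.452 = 13.304 m.

13.304


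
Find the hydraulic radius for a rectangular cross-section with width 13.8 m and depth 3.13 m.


For a rectangular section:
Flow area A = b * y = 13.8 * 3.13 = 43.19 m^2.
Wetted perimeter P = b + 2y = 13.8 + 2*3.13 = 20.06 m.
Hydraulic radius R = A/P = 43.19 / 20.06 = 2.1532 m.

2.1532


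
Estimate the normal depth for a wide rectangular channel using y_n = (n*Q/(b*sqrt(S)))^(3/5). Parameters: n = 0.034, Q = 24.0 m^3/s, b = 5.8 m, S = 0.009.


We use the wide-channel approximation y_n = (n*Q/(b*sqrt(S)))^(3/5).
sqrt(S) = sqrt(0.009) = 0.094868.
Numerator: n*Q = 0.034 * 24.0 = 0.816.
Denominator: b*sqrt(S) = 5.8 * 0.094868 = 0.550234.
arg = 1.483.
y_n = 1.483^(3/5) = 1.2667 m.

1.2667


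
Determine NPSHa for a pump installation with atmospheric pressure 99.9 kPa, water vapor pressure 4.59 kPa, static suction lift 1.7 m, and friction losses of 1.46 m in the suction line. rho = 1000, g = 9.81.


NPSHa = p_atm/(rho*g) - z_s - hf_s - p_vap/(rho*g).
p_atm/(rho*g) = 99.9*1000 / (1000*9.81) = 10.183 m.
p_vap/(rho*g) = 4.59*1000 / (1000*9.81) = 0.468 m.
NPSHa = 10.183 - 1.7 - 1.46 - 0.468
      = 6.56 m.

6.56


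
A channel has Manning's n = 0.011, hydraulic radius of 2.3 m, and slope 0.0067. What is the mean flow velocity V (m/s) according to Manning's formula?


Manning's equation gives V = (1/n) * R^(2/3) * S^(1/2).
First, compute R^(2/3) = 2.3^(2/3) = 1.7424.
Next, S^(1/2) = 0.0067^(1/2) = 0.081854.
Then 1/n = 1/0.011 = 90.91.
V = 90.91 * 1.7424 * 0.081854 = 12.9657 m/s.

12.9657


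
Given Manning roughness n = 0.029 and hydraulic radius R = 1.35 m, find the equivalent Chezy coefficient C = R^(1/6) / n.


The Chezy coefficient relates to Manning's n through C = R^(1/6) / n.
R^(1/6) = 1.35^(1/6) = 1.051289.
C = 1.051289 / 0.029 = 36.25 m^(1/2)/s.

36.25


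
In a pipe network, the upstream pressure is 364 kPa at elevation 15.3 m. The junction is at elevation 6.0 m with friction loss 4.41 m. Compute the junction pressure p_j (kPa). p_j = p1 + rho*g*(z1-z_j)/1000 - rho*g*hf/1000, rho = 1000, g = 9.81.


Junction pressure: p_j = p1 + rho*g*(z1 - z_j)/1000 - rho*g*hf/1000.
Elevation term = 1000*9.81*(15.3 - 6.0)/1000 = 91.233 kPa.
Friction term = 1000*9.81*4.41/1000 = 43.262 kPa.
p_j = 364 + 91.233 - 43.262 = 411.97 kPa.

411.97


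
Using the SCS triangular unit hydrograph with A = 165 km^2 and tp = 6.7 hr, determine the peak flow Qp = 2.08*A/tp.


SCS formula: Qp = 2.08 * A / tp.
Qp = 2.08 * 165 / 6.7
   = 343.2 / 6.7
   = 51.22 m^3/s per cm.

51.22


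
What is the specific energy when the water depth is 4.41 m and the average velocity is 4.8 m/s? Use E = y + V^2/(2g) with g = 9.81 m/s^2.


Specific energy E = y + V^2/(2g).
Velocity head = V^2/(2g) = 4.8^2 / (2*9.81) = 23.04 / 19.62 = 1.1743 m.
E = 4.41 + 1.1743 = 5.5843 m.

5.5843


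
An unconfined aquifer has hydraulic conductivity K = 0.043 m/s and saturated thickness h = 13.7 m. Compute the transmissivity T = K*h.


Transmissivity is defined as T = K * h.
T = 0.043 * 13.7
  = 0.5891 m^2/s.

0.5891


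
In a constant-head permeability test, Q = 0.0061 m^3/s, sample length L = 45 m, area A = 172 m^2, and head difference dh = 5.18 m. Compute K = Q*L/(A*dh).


From K = Q*L / (A*dh):
Numerator: Q*L = 0.0061 * 45 = 0.2745.
Denominator: A*dh = 172 * 5.18 = 890.96.
K = 0.2745 / 890.96 = 0.000308 m/s.

0.000308


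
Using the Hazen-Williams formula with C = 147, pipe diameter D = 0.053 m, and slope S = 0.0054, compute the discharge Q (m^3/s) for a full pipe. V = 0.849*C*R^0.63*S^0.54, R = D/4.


For a full circular pipe, R = D/4 = 0.053/4 = 0.0132 m.
V = 0.849 * 147 * 0.0132^0.63 * 0.0054^0.54
  = 0.849 * 147 * 0.065614 * 0.059634
  = 0.4883 m/s.
Pipe area A = pi*D^2/4 = pi*0.053^2/4 = 0.0022 m^2.
Q = A * V = 0.0022 * 0.4883 = 0.0011 m^3/s.

0.0011


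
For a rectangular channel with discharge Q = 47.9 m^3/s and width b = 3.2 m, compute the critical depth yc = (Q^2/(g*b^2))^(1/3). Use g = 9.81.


Using yc = (Q^2 / (g * b^2))^(1/3):
Q^2 = 47.9^2 = 2294.41.
g * b^2 = 9.81 * 3.2^2 = 9.81 * 10.24 = 100.45.
Q^2 / (g*b^2) = 2294.41 / 100.45 = 22.8413.
yc = 22.8413^(1/3) = 2.8373 m.

2.8373


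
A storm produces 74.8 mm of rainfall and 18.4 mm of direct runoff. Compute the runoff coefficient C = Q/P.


The runoff coefficient C = runoff depth / rainfall depth.
C = 18.4 / 74.8
  = 0.246.

0.246


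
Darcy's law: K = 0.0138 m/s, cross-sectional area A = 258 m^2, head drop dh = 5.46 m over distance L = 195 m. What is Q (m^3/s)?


Darcy's law: Q = K * A * i, where i = dh/L.
Hydraulic gradient i = 5.46 / 195 = 0.028.
Q = 0.0138 * 258 * 0.028
  = 0.0997 m^3/s.

0.0997


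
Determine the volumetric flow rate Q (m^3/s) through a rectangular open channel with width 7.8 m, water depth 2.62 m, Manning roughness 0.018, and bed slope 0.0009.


For a rectangular channel, the cross-sectional area A = b * y = 7.8 * 2.62 = 20.44 m^2.
The wetted perimeter P = b + 2y = 7.8 + 2*2.62 = 13.04 m.
Hydraulic radius R = A/P = 20.44/13.04 = 1.5672 m.
Velocity V = (1/n)*R^(2/3)*S^(1/2) = (1/0.018)*1.5672^(2/3)*0.0009^(1/2) = 2.2487 m/s.
Discharge Q = A * V = 20.44 * 2.2487 = 45.954 m^3/s.

45.954


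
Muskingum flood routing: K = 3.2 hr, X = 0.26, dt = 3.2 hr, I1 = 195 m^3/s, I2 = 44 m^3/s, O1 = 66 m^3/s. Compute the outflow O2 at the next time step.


Muskingum coefficients:
denom = 2*K*(1-X) + dt = 2*3.2*(1-0.26) + 3.2 = 7.936.
C0 = (dt - 2*K*X)/denom = (3.2 - 2*3.2*0.26)/7.936 = 0.1935.
C1 = (dt + 2*K*X)/denom = (3.2 + 2*3.2*0.26)/7.936 = 0.6129.
C2 = (2*K*(1-X) - dt)/denom = 0.1935.
O2 = C0*I2 + C1*I1 + C2*O1
   = 0.1935*44 + 0.6129*195 + 0.1935*66
   = 140.81 m^3/s.

140.81


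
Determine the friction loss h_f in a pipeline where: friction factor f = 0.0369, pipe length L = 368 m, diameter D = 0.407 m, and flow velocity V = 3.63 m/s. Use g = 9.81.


Darcy-Weisbach equation: h_f = f * (L/D) * V^2/(2g).
f * L/D = 0.0369 * 368/0.407 = 33.3641.
V^2/(2g) = 3.63^2 / (2*9.81) = 13.1769 / 19.62 = 0.6716 m.
h_f = 33.3641 * 0.6716 = 22.408 m.

22.408


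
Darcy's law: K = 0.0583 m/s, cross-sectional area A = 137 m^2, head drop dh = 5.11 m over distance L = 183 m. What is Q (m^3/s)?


Darcy's law: Q = K * A * i, where i = dh/L.
Hydraulic gradient i = 5.11 / 183 = 0.027923.
Q = 0.0583 * 137 * 0.027923
  = 0.223 m^3/s.

0.223


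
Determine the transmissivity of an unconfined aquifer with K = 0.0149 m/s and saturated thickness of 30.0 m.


Transmissivity is defined as T = K * h.
T = 0.0149 * 30.0
  = 0.447 m^2/s.

0.447


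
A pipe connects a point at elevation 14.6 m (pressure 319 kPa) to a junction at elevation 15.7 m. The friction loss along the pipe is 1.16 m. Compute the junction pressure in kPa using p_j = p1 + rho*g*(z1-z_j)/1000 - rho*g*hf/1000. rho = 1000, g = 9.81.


Junction pressure: p_j = p1 + rho*g*(z1 - z_j)/1000 - rho*g*hf/1000.
Elevation term = 1000*9.81*(14.6 - 15.7)/1000 = -10.791 kPa.
Friction term = 1000*9.81*1.16/1000 = 11.38 kPa.
p_j = 319 + -10.791 - 11.38 = 296.83 kPa.

296.83


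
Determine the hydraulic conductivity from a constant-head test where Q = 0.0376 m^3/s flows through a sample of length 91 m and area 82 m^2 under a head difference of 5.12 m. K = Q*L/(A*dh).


From K = Q*L / (A*dh):
Numerator: Q*L = 0.0376 * 91 = 3.4216.
Denominator: A*dh = 82 * 5.12 = 419.84.
K = 3.4216 / 419.84 = 0.00815 m/s.

0.00815


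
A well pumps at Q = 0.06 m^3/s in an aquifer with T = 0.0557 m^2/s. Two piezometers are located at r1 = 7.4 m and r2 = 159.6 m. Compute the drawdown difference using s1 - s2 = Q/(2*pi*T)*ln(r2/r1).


Thiem equation: s1 - s2 = Q/(2*pi*T) * ln(r2/r1).
ln(r2/r1) = ln(159.6/7.4) = 3.0712.
Q/(2*pi*T) = 0.06 / (2*pi*0.0557) = 0.06 / 0.35 = 0.1714.
s1 - s2 = 0.1714 * 3.0712 = 0.5265 m.

0.5265


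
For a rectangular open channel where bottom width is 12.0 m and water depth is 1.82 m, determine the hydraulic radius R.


For a rectangular section:
Flow area A = b * y = 12.0 * 1.82 = 21.84 m^2.
Wetted perimeter P = b + 2y = 12.0 + 2*1.82 = 15.64 m.
Hydraulic radius R = A/P = 21.84 / 15.64 = 1.3964 m.

1.3964


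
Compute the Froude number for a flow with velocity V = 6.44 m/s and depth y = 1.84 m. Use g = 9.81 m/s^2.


The Froude number is defined as Fr = V / sqrt(g*y).
g*y = 9.81 * 1.84 = 18.0504.
sqrt(g*y) = sqrt(18.0504) = 4.2486.
Fr = 6.44 / 4.2486 = 1.5158.

1.5158


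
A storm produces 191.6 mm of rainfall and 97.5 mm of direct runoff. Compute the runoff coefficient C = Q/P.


The runoff coefficient C = runoff depth / rainfall depth.
C = 97.5 / 191.6
  = 0.5089.

0.5089


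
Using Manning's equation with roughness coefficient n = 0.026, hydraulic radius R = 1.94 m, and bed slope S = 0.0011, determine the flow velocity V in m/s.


Manning's equation gives V = (1/n) * R^(2/3) * S^(1/2).
First, compute R^(2/3) = 1.94^(2/3) = 1.5555.
Next, S^(1/2) = 0.0011^(1/2) = 0.033166.
Then 1/n = 1/0.026 = 38.46.
V = 38.46 * 1.5555 * 0.033166 = 1.9842 m/s.

1.9842


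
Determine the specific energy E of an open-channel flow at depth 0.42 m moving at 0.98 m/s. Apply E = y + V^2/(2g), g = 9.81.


Specific energy E = y + V^2/(2g).
Velocity head = V^2/(2g) = 0.98^2 / (2*9.81) = 0.9604 / 19.62 = 0.049 m.
E = 0.42 + 0.049 = 0.469 m.

0.469


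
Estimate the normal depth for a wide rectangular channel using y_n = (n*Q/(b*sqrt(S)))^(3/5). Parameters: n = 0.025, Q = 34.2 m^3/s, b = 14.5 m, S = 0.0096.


We use the wide-channel approximation y_n = (n*Q/(b*sqrt(S)))^(3/5).
sqrt(S) = sqrt(0.0096) = 0.09798.
Numerator: n*Q = 0.025 * 34.2 = 0.855.
Denominator: b*sqrt(S) = 14.5 * 0.09798 = 1.42071.
arg = 0.6018.
y_n = 0.6018^(3/5) = 0.7374 m.

0.7374


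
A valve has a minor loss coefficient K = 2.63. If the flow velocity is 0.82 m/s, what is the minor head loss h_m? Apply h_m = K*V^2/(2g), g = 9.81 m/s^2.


Minor loss formula: h_m = K * V^2/(2g).
V^2 = 0.82^2 = 0.6724.
V^2/(2g) = 0.6724 / 19.62 = 0.0343 m.
h_m = 2.63 * 0.0343 = 0.0901 m.

0.0901


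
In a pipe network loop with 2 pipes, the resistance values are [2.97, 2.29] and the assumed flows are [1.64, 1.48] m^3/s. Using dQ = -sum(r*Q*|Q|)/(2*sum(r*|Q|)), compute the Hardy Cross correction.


Numerator terms (r*Q*|Q|): 2.97*1.64*|1.64| = 7.9881; 2.29*1.48*|1.48| = 5.016.
Sum of numerator = 13.0041.
Denominator terms (r*|Q|): 2.97*|1.64| = 4.8708; 2.29*|1.48| = 3.3892.
2 * sum of denominator = 2 * 8.26 = 16.52.
dQ = -13.0041 / 16.52 = -0.7872 m^3/s.

-0.7872


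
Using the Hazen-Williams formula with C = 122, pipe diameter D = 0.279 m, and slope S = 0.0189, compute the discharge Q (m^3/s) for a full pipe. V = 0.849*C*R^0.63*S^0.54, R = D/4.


For a full circular pipe, R = D/4 = 0.279/4 = 0.0698 m.
V = 0.849 * 122 * 0.0698^0.63 * 0.0189^0.54
  = 0.849 * 122 * 0.186824 * 0.117298
  = 2.2698 m/s.
Pipe area A = pi*D^2/4 = pi*0.279^2/4 = 0.0611 m^2.
Q = A * V = 0.0611 * 2.2698 = 0.1388 m^3/s.

0.1388


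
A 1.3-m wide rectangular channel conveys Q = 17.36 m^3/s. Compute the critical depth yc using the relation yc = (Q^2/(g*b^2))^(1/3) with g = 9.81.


Using yc = (Q^2 / (g * b^2))^(1/3):
Q^2 = 17.36^2 = 301.37.
g * b^2 = 9.81 * 1.3^2 = 9.81 * 1.69 = 16.58.
Q^2 / (g*b^2) = 301.37 / 16.58 = 18.1767.
yc = 18.1767^(1/3) = 2.6293 m.

2.6293


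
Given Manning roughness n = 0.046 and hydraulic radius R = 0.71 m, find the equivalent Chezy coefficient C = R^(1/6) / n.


The Chezy coefficient relates to Manning's n through C = R^(1/6) / n.
R^(1/6) = 0.71^(1/6) = 0.944517.
C = 0.944517 / 0.046 = 20.53 m^(1/2)/s.

20.53


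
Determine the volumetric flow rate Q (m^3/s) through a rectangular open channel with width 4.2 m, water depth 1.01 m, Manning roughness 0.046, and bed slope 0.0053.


For a rectangular channel, the cross-sectional area A = b * y = 4.2 * 1.01 = 4.24 m^2.
The wetted perimeter P = b + 2y = 4.2 + 2*1.01 = 6.22 m.
Hydraulic radius R = A/P = 4.24/6.22 = 0.682 m.
Velocity V = (1/n)*R^(2/3)*S^(1/2) = (1/0.046)*0.682^(2/3)*0.0053^(1/2) = 1.2262 m/s.
Discharge Q = A * V = 4.24 * 1.2262 = 5.202 m^3/s.

5.202


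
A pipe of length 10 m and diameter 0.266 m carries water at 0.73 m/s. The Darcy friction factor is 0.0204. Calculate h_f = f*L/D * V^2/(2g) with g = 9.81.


Darcy-Weisbach equation: h_f = f * (L/D) * V^2/(2g).
f * L/D = 0.0204 * 10/0.266 = 0.7669.
V^2/(2g) = 0.73^2 / (2*9.81) = 0.5329 / 19.62 = 0.0272 m.
h_f = 0.7669 * 0.0272 = 0.021 m.

0.021


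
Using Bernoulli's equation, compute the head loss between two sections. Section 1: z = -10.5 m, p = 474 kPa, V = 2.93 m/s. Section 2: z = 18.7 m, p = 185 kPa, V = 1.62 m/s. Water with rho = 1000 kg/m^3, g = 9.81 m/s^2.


Total head at each section: H = z + p/(rho*g) + V^2/(2g).
H1 = -10.5 + 474*1000/(1000*9.81) + 2.93^2/(2*9.81)
   = -10.5 + 48.318 + 0.4376
   = 38.256 m.
H2 = 18.7 + 185*1000/(1000*9.81) + 1.62^2/(2*9.81)
   = 18.7 + 18.858 + 0.1338
   = 37.692 m.
h_L = H1 - H2 = 38.256 - 37.692 = 0.564 m.

0.564


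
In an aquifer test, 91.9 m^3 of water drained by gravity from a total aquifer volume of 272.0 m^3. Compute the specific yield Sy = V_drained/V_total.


Specific yield Sy = Volume drained / Total volume.
Sy = 91.9 / 272.0
   = 0.3379.

0.3379


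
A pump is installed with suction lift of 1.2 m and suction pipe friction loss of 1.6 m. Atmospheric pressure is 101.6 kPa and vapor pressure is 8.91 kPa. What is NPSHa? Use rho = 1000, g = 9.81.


NPSHa = p_atm/(rho*g) - z_s - hf_s - p_vap/(rho*g).
p_atm/(rho*g) = 101.6*1000 / (1000*9.81) = 10.357 m.
p_vap/(rho*g) = 8.91*1000 / (1000*9.81) = 0.908 m.
NPSHa = 10.357 - 1.2 - 1.6 - 0.908
      = 6.65 m.

6.65
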